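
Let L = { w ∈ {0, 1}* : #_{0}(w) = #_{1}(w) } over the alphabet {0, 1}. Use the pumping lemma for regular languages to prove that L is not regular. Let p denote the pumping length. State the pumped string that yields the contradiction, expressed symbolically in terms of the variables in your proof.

0^{p+k} 1^p

Suppose for contradiction that L is regular, and let p be the pumping length.
Choose w = 0^p 1^p ∈ L with |w| = 2p ≥ p.
Write w = xyz as guaranteed by the lemma, with |xy| ≤ p and y is nonempty.
Because |xy| ≤ p and w begins with p copies of 0, we have y = 0^k with 1 ≤ k ≤ p.
Pump with i = 2: xy^2z = 0^{p+k} 1^p has p+k occurrences of 0 but only p of 1. Since k ≥ 1 the counts differ, so xy^2z ∉ L.
This is a contradiction; hence L is not regular.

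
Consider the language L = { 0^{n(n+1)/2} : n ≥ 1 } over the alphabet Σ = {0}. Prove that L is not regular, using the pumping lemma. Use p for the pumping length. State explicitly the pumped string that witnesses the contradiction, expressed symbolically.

0^{p(p+1)/2+k}

Suppose for contradiction that L is regular, and let p be the pumping length.
Take w = 0^{p(p+1)/2} ∈ L with |w| = p(p+1)/2 ≥ p.
Write w = xyz as guaranteed by the lemma, with |xy| ≤ p and |y| > 0.
Then y = 0^k for some k with 1 ≤ k ≤ p.
Pump with i = 2: xy^2z = 0^{p(p+1)/2+k}. Since 1 ≤ k ≤ p, p(p+1)/2 < p(p+1)/2+k ≤ p(p+1)/2+p < (p+1)(p+2)/2, so p(p+1)/2+k is strictly between consecutive triangular numbers. So xy^2z ∉ L.
Contradiction. Therefore L is not regular.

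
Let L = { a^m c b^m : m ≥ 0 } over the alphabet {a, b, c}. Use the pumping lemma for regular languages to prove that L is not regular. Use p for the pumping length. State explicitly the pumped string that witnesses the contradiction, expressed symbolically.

Suppose for contradiction that L is regular, and let p be the pumping length.
Take w = a^p c b^p ∈ L with |w| = 2p+1 ≥ p.
Write w = xyz as guaranteed by the lemma, with |xy| ≤ p and |y| > 0.
Because |xy| ≤ p and w begins with p copies of a, we have y = a^k with 1 ≤ k ≤ p.
Pump with i = 2: xy^2z = a^{p+k} c b^p, which would require p+k = p. But k ≥ 1, so xy^2z ∉ L.
Contradiction. Therefore L is not regular.

a^{p+k} c b^p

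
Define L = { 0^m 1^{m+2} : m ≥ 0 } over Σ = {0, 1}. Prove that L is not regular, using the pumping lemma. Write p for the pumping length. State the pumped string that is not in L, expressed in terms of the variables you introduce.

0^{p+k} 1^{p+2}

Suppose for contradiction that L is regular, and let p be the pumping length.
Let w = 0^p 1^{p+2} ∈ L; note |w| = 2p+2 ≥ p.
The pumping lemma gives a decomposition w = xyz where |xy| ≤ p and |y| > 0.
The first p characters of w are 0's, so xy (and hence y) consists only of 0's. Write y = 0^k, 1 ≤ k ≤ p.
Pump with i = 2: xy^2z = 0^{p+k} 1^{p+2}. For this to lie in L we would need p+2 = (p+k)+2, which forces k = 0. But k ≥ 1, so xy^2z ∉ L.
Contradiction. Therefore L is not regular.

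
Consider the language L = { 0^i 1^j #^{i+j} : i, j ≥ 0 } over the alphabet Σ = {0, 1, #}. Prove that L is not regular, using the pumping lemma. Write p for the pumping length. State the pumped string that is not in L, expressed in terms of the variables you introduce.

0^{p+k} 1^p #^{2p}

Suppose for contradiction that L is regular, and let p be the pumping length.
Take w = 0^p 1^p #^{2p} ∈ L (with i=j=p, i+j=2p), |w| = 4p ≥ p.
By the pumping lemma, w = xyz with |xy| ≤ p and |y| ≥ 1.
Since the first p symbols of w are all 0's and |xy| ≤ p, y lies entirely in the leading 0-block: y = 0^k for some k with 1 ≤ k ≤ p.
Consider xy^2z = 0^{p+k} 1^p #^{2p}. Now the 0- and 1-counts sum to 2p+k, but the #-count is 2p ≠ 2p+k. So xy^2z ∉ L.
This contradicts the pumping lemma, so L is not regular.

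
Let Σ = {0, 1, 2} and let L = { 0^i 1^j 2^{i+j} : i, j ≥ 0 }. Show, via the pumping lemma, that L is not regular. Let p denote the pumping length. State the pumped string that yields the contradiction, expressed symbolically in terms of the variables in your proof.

0^{p+k} 1^p 2^{2p}

Suppose for contradiction that L is regular, and let p be the pumping length.
Take w = 0^p 1^p 2^{2p} ∈ L (with i=j=p, i+j=2p), |w| = 4p ≥ p.
The pumping lemma gives a decomposition w = xyz where |xy| ≤ p and |y| > 0.
The first p characters of w are 0's, so xy (and hence y) consists only of 0's. Write y = 0^k, 1 ≤ k ≤ p.
Consider xy^2z = 0^{p+k} 1^p 2^{2p}. Now the 0- and 1-counts sum to 2p+k, but the 2-count is 2p ≠ 2p+k. So xy^2z ∉ L.
This contradicts the pumping lemma, so L is not regular.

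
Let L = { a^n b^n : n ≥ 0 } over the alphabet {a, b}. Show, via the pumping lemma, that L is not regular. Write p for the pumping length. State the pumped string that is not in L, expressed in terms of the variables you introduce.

Assume L is regular; let p be its pumping constant.
Take w = a^p b^p. Then w ∈ L and |w| = 2p ≥ p.
By the pumping lemma, w = xyz with |xy| ≤ p and y is nonempty.
Because |xy| ≤ p and w begins with p copies of a, we have y = a^k with 1 ≤ k ≤ p.
Pump with i = 2: xy^2z = a^{p+k} b^p. For this to lie in L we would need p = p+k, which forces k = 0. But k ≥ 1, so xy^2z ∉ L.
This contradicts the pumping lemma, so L is not regular.

a^{p+k} b^p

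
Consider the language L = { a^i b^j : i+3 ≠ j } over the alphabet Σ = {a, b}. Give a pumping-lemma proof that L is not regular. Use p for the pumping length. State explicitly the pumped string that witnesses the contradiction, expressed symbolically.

Assume L is regular. Let p be the pumping length given by the pumping lemma.
Choose w = a^p b^{p+p!+3}. Since p ≠ (p+p!+3)-3 = p+p!, w ∈ L; and |w| ≥ p.
By the pumping lemma, w = xyz with |xy| ≤ p and y is nonempty.
Because |xy| ≤ p and w begins with p copies of a, we have y = a^k with 1 ≤ k ≤ p.
Since 1 ≤ k ≤ p, k divides p!; set t = 1 + p!/k. Then xy^t z has p + (p!/k)·k = p + p! copies of a. Now the a-count is p+p! and (b-count)-3 = (p+p!+3)-3 = p+p!, so i+3 ≠ j fails. So xy^t z = a^{p+p!} b^{p+p!+3} ∉ L.
This contradicts the pumping lemma, so L is not regular.

a^{p+p!} b^{p+p!+3}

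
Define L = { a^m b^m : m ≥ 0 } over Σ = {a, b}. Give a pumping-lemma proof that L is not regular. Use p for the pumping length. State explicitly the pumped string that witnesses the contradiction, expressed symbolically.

Assume L is regular; let p be its pumping constant.
Let w = a^p b^p ∈ L; note |w| = 2p ≥ p.
The pumping lemma gives a decomposition w = xyz where |xy| ≤ p and |y| ≥ 1.
The first p characters of w are a's, so xy (and hence y) consists only of a's. Write y = a^k, 1 ≤ k ≤ p.
Pump with i = 2: xy^2z = a^{p+k} b^p. For this to lie in L we would need p = p+k, which forces k = 0. But k ≥ 1, so xy^2z ∉ L.
Contradiction. Therefore L is not regular.

a^{p+k} b^p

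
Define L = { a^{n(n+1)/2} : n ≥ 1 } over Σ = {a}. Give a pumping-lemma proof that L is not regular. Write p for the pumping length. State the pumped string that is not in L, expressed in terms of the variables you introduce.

Assume L is regular; let p be its pumping constant.
Take w = a^{p(p+1)/2} ∈ L with |w| = p(p+1)/2 ≥ p.
By the pumping lemma, w = xyz with |xy| ≤ p and |y| > 0.
Then y = a^k for some k with 1 ≤ k ≤ p.
Pump with i = 2: xy^2z = a^{p(p+1)/2+k}. Since 1 ≤ k ≤ p, p(p+1)/2 < p(p+1)/2+k ≤ p(p+1)/2+p < (p+1)(p+2)/2, so p(p+1)/2+k is strictly between consecutive triangular numbers. So xy^2z ∉ L.
Contradiction. Therefore L is not regular.

a^{p(p+1)/2+k}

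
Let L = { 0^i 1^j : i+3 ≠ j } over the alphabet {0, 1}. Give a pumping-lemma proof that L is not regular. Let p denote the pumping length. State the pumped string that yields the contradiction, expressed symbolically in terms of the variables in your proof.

0^{p+p!} 1^{p+p!+3}

Assume L is regular; let p be its pumping constant.
Choose w = 0^p 1^{p+p!+3}. Since p ≠ (p+p!+3)-3 = p+p!, w ∈ L; and |w| ≥ p.
By the pumping lemma, w = xyz with |xy| ≤ p and |y| > 0.
Because |xy| ≤ p and w begins with p copies of 0, we have y = 0^k with 1 ≤ k ≤ p.
Since 1 ≤ k ≤ p, k divides p!; set t = 1 + p!/k. Then xy^t z has p + (p!/k)·k = p + p! copies of 0. Now the 0-count is p+p! and (1-count)-3 = (p+p!+3)-3 = p+p!, so i+3 ≠ j fails. So xy^t z = 0^{p+p!} 1^{p+p!+3} ∉ L.
This contradicts the pumping lemma, so L is not regular.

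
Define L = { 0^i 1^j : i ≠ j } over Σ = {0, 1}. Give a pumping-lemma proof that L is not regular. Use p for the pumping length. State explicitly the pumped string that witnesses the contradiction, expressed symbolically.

0^{p+p!} 1^{p+p!}

Suppose for contradiction that L is regular, and let p be the pumping length.
Choose w = 0^p 1^{p+p!}. Since p ≠ p+p!, w ∈ L; and |w| ≥ p.
By the pumping lemma, w = xyz with |xy| ≤ p and y is nonempty.
The first p characters of w are 0's, so xy (and hence y) consists only of 0's. Write y = 0^k, 1 ≤ k ≤ p.
Since 1 ≤ k ≤ p, k divides p!; set t = 1 + p!/k. Then xy^t z has p + (p!/k)·k = p + p! copies of 0. Now the 0-count equals the 1-count, so i ≠ j fails. So xy^t z = 0^{p+p!} 1^{p+p!} ∉ L.
This contradicts the pumping lemma, so L is not regular.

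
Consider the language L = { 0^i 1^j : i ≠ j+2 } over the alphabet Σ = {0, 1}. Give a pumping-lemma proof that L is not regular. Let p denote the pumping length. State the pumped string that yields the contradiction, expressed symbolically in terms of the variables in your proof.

Assume L is regular; let p be its pumping constant.
Choose w = 0^p 1^{p+p!-2}. Since p ≠ (p+p!-2)+2 = p+p!, w ∈ L; and |w| ≥ p.
By the pumping lemma, w = xyz with |xy| ≤ p and |y| > 0.
Since the first p symbols of w are all 0's and |xy| ≤ p, y lies entirely in the leading 0-block: y = 0^k for some k with 1 ≤ k ≤ p.
Since 1 ≤ k ≤ p, k divides p!; set t = 1 + p!/k. Then xy^t z has p + (p!/k)·k = p + p! copies of 0. Now the 0-count is p+p! and (1-count)+2 = (p+p!-2)+2 = p+p!, so i ≠ j+2 fails. So xy^t z = 0^{p+p!} 1^{p+p!-2} ∉ L.
This is a contradiction; hence L is not regular.

0^{p+p!} 1^{p+p!-2}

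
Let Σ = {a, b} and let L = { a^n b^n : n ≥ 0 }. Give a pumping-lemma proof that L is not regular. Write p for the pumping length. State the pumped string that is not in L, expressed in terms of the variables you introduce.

a^{p+k} b^p

Assume L is regular; let p be its pumping constant.
Let w = a^p b^p ∈ L; note |w| = 2p ≥ p.
The pumping lemma gives a decomposition w = xyz where |xy| ≤ p and y is nonempty.
Since the first p symbols of w are all a's and |xy| ≤ p, y lies entirely in the leading a-block: y = a^k for some k with 1 ≤ k ≤ p.
Pump with i = 2: xy^2z = a^{p+k} b^p. For this to lie in L we would need p = p+k, which forces k = 0. But k ≥ 1, so xy^2z ∉ L.
Contradiction. Therefore L is not regular.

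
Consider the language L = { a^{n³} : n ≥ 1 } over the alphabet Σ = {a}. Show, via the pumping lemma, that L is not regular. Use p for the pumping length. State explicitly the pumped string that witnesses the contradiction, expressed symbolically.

a^{p³+k}

Assume L is regular. Let p be the pumping length given by the pumping lemma.
Take w = a^{p³} ∈ L with |w| = p³ ≥ p.
By the pumping lemma, w = xyz with |xy| ≤ p and |y| ≥ 1.
Then y = a^k for some k with 1 ≤ k ≤ p.
Pump with i = 2: xy^2z = a^{p³+k}. Since 1 ≤ k ≤ p, p³ < p³+k ≤ p³+p < p³+3p²+3p+1 = (p+1)³, so p³+k is not a perfect cube. So xy^2z ∉ L.
This contradicts the pumping lemma, so L is not regular.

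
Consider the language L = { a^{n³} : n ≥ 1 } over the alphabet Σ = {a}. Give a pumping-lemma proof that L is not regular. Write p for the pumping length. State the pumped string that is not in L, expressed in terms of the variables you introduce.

a^{p³+k}

Suppose for contradiction that L is regular, and let p be the pumping length.
Take w = a^{p³} ∈ L with |w| = p³ ≥ p.
Write w = xyz as guaranteed by the lemma, with |xy| ≤ p and y is nonempty.
Then y = a^k for some k with 1 ≤ k ≤ p.
Pump with i = 2: xy^2z = a^{p³+k}. Since 1 ≤ k ≤ p, p³ < p³+k ≤ p³+p < p³+3p²+3p+1 = (p+1)³, so p³+k is not a perfect cube. So xy^2z ∉ L.
This is a contradiction; hence L is not regular.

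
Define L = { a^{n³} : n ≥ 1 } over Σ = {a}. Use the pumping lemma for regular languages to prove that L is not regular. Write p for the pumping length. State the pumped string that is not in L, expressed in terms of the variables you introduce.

a^{p³+k}

Assume L is regular. Let p be the pumping length given by the pumping lemma.
Take w = a^{p³} ∈ L with |w| = p³ ≥ p.
The pumping lemma gives a decomposition w = xyz where |xy| ≤ p and |y| ≥ 1.
Then y = a^k for some k with 1 ≤ k ≤ p.
Pump with i = 2: xy^2z = a^{p³+k}. Since 1 ≤ k ≤ p, p³ < p³+k ≤ p³+p < p³+3p²+3p+1 = (p+1)³, so p³+k is not a perfect cube. So xy^2z ∉ L.
This contradicts the pumping lemma, so L is not regular.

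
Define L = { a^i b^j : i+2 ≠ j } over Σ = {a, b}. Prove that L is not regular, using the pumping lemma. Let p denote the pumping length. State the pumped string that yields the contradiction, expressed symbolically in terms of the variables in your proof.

a^{p+p!} b^{p+p!+2}

Toward a contradiction, assume L is regular with pumping length p.
Choose w = a^p b^{p+p!+2}. Since p ≠ (p+p!+2)-2 = p+p!, w ∈ L; and |w| ≥ p.
By the pumping lemma, w = xyz with |xy| ≤ p and |y| ≥ 1.
The first p characters of w are a's, so xy (and hence y) consists only of a's. Write y = a^k, 1 ≤ k ≤ p.
Since 1 ≤ k ≤ p, k divides p!; set t = 1 + p!/k. Then xy^t z has p + (p!/k)·k = p + p! copies of a. Now the a-count is p+p! and (b-count)-2 = (p+p!+2)-2 = p+p!, so i+2 ≠ j fails. So xy^t z = a^{p+p!} b^{p+p!+2} ∉ L.
This is a contradiction; hence L is not regular.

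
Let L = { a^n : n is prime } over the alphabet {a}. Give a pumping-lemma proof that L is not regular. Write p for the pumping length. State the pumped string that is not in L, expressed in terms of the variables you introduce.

Assume L is regular. Let p be the pumping length given by the pumping lemma.
Let q be a prime with q ≥ p+2 (infinitely many primes exist), and take w = a^q ∈ L with |w| = q ≥ p.
By the pumping lemma, w = xyz with |xy| ≤ p and |y| > 0.
Then y = a^k for some k with 1 ≤ k ≤ p.
Since 1 ≤ k ≤ p, |xz| = q-k. Pump with i = q+1: |xy^{q+1}z| = (q-k)+(q+1)k = q+qk = q(1+k), which is composite (both factors ≥ 2). So xy^{q+1}z = a^{q(1+k)} ∉ L.
Contradiction. Therefore L is not regular.

a^{q(1+k)}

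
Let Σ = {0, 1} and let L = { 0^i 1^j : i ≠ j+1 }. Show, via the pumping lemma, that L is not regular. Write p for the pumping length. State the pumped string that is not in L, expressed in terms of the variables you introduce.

Toward a contradiction, assume L is regular with pumping length p.
Choose w = 0^p 1^{p+p!-1}. Since p ≠ (p+p!-1)+1 = p+p!, w ∈ L; and |w| ≥ p.
The pumping lemma gives a decomposition w = xyz where |xy| ≤ p and |y| > 0.
Since the first p symbols of w are all 0's and |xy| ≤ p, y lies entirely in the leading 0-block: y = 0^k for some k with 1 ≤ k ≤ p.
Since 1 ≤ k ≤ p, k divides p!; set t = 1 + p!/k. Then xy^t z has p + (p!/k)·k = p + p! copies of 0. Now the 0-count is p+p! and (1-count)+1 = (p+p!-1)+1 = p+p!, so i ≠ j+1 fails. So xy^t z = 0^{p+p!} 1^{p+p!-1} ∉ L.
This contradicts the pumping lemma, so L is not regular.

0^{p+p!} 1^{p+p!-1}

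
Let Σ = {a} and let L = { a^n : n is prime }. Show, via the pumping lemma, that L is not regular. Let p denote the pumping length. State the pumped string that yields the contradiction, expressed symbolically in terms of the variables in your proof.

a^{q(1+k)}

Assume L is regular; let p be its pumping constant.
Let q be a prime with q ≥ p+2 (infinitely many primes exist), and take w = a^q ∈ L with |w| = q ≥ p.
The pumping lemma gives a decomposition w = xyz where |xy| ≤ p and y is nonempty.
Then y = a^k for some k with 1 ≤ k ≤ p.
Since 1 ≤ k ≤ p, |xz| = q-k. Pump with i = q+1: |xy^{q+1}z| = (q-k)+(q+1)k = q+qk = q(1+k), which is composite (both factors ≥ 2). So xy^{q+1}z = a^{q(1+k)} ∉ L.
This contradicts the pumping lemma, so L is not regular.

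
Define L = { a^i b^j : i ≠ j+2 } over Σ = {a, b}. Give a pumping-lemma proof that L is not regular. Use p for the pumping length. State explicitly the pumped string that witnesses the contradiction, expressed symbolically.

Assume L is regular. Let p be the pumping length given by the pumping lemma.
Choose w = a^p b^{p+p!-2}. Since p ≠ (p+p!-2)+2 = p+p!, w ∈ L; and |w| ≥ p.
By the pumping lemma, w = xyz with |xy| ≤ p and y is nonempty.
Because |xy| ≤ p and w begins with p copies of a, we have y = a^k with 1 ≤ k ≤ p.
Since 1 ≤ k ≤ p, k divides p!; set t = 1 + p!/k. Then xy^t z has p + (p!/k)·k = p + p! copies of a. Now the a-count is p+p! and (b-count)+2 = (p+p!-2)+2 = p+p!, so i ≠ j+2 fails. So xy^t z = a^{p+p!} b^{p+p!-2} ∉ L.
Contradiction. Therefore L is not regular.

a^{p+p!} b^{p+p!-2}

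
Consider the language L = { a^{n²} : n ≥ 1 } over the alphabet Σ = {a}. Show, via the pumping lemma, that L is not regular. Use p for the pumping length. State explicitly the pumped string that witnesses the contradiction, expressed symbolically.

Toward a contradiction, assume L is regular with pumping length p.
Take w = a^{p²} ∈ L with |w| = p² ≥ p.
Write w = xyz as guaranteed by the lemma, with |xy| ≤ p and |y| > 0.
Then y = a^k for some k with 1 ≤ k ≤ p.
Pump with i = 2: xy^2z = a^{p²+k}. Since 1 ≤ k ≤ p, p² < p²+k ≤ p²+p < (p+1)², so p²+k lies strictly between consecutive squares and is not a perfect square. So xy^2z ∉ L.
This contradicts the pumping lemma, so L is not regular.

a^{p²+k}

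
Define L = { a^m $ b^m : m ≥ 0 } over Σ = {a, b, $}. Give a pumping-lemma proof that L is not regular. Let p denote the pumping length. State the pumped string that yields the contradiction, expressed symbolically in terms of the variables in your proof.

Toward a contradiction, assume L is regular with pumping length p.
Take w = a^p $ b^p ∈ L with |w| = 2p+1 ≥ p.
By the pumping lemma, w = xyz with |xy| ≤ p and |y| ≥ 1.
Since the first p symbols of w are all a's and |xy| ≤ p, y lies entirely in the leading a-block: y = a^k for some k with 1 ≤ k ≤ p.
Pump with i = 2: xy^2z = a^{p+k} $ b^p, which would require p+k = p. But k ≥ 1, so xy^2z ∉ L.
Contradiction. Therefore L is not regular.

a^{p+k} $ b^p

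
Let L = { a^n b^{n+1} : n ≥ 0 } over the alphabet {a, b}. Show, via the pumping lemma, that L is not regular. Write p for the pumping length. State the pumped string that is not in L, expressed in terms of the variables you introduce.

a^{p+k} b^{p+1}

Toward a contradiction, assume L is regular with pumping length p.
Take w = a^p b^{p+1}. Then w ∈ L and |w| = 2p+1 ≥ p.
The pumping lemma gives a decomposition w = xyz where |xy| ≤ p and y is nonempty.
Since the first p symbols of w are all a's and |xy| ≤ p, y lies entirely in the leading a-block: y = a^k for some k with 1 ≤ k ≤ p.
Pump with i = 2: xy^2z = a^{p+k} b^{p+1}. For this to lie in L we would need p+1 = (p+k)+1, which forces k = 0. But k ≥ 1, so xy^2z ∉ L.
Contradiction. Therefore L is not regular.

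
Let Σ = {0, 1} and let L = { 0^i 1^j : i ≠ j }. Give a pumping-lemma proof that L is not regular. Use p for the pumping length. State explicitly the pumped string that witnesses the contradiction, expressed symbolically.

0^{p+p!} 1^{p+p!}

Assume L is regular. Let p be the pumping length given by the pumping lemma.
Choose w = 0^p 1^{p+p!}. Since p ≠ p+p!, w ∈ L; and |w| ≥ p.
Write w = xyz as guaranteed by the lemma, with |xy| ≤ p and |y| ≥ 1.
Because |xy| ≤ p and w begins with p copies of 0, we have y = 0^k with 1 ≤ k ≤ p.
Since 1 ≤ k ≤ p, k divides p!; set t = 1 + p!/k. Then xy^t z has p + (p!/k)·k = p + p! copies of 0. Now the 0-count equals the 1-count, so i ≠ j fails. So xy^t z = 0^{p+p!} 1^{p+p!} ∉ L.
This contradicts the pumping lemma, so L is not regular.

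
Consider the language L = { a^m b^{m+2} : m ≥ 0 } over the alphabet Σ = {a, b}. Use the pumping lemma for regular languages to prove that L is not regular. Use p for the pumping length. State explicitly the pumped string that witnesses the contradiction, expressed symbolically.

a^{p+k} b^{p+2}

Assume L is regular; let p be its pumping constant.
Take w = a^p b^{p+2}. Then w ∈ L and |w| = 2p+2 ≥ p.
The pumping lemma gives a decomposition w = xyz where |xy| ≤ p and |y| ≥ 1.
The first p characters of w are a's, so xy (and hence y) consists only of a's. Write y = a^k, 1 ≤ k ≤ p.
Pump with i = 2: xy^2z = a^{p+k} b^{p+2}. For this to lie in L we would need p+2 = (p+k)+2, which forces k = 0. But k ≥ 1, so xy^2z ∉ L.
This contradicts the pumping lemma, so L is not regular.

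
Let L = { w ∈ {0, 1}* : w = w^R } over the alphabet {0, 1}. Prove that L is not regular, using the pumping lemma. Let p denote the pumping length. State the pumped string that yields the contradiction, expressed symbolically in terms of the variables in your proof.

0^{p+k} 1 0^p

Assume L is regular; let p be its pumping constant.
Take w = 0^p 1 0^p, a palindrome of length 2p+1 ≥ p.
The pumping lemma gives a decomposition w = xyz where |xy| ≤ p and |y| ≥ 1.
Because |xy| ≤ p and w begins with p copies of 0, we have y = 0^k with 1 ≤ k ≤ p.
Pump with i = 2: xy^2z = 0^{p+k} 1 0^p. Its reverse is 0^p 1 0^{p+k}, which differs from xy^2z since k ≥ 1. So xy^2z is not a palindrome and xy^2z ∉ L.
This contradicts the pumping lemma, so L is not regular.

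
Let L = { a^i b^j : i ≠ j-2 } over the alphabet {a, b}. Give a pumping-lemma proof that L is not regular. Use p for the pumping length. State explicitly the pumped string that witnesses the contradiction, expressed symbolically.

a^{p+p!} b^{p+p!+2}

Suppose for contradiction that L is regular, and let p be the pumping length.
Choose w = a^p b^{p+p!+2}. Since p ≠ (p+p!+2)-2 = p+p!, w ∈ L; and |w| ≥ p.
Write w = xyz as guaranteed by the lemma, with |xy| ≤ p and |y| > 0.
The first p characters of w are a's, so xy (and hence y) consists only of a's. Write y = a^k, 1 ≤ k ≤ p.
Since 1 ≤ k ≤ p, k divides p!; set t = 1 + p!/k. Then xy^t z has p + (p!/k)·k = p + p! copies of a. Now the a-count is p+p! and (b-count)-2 = (p+p!+2)-2 = p+p!, so i ≠ j-2 fails. So xy^t z = a^{p+p!} b^{p+p!+2} ∉ L.
Contradiction. Therefore L is not regular.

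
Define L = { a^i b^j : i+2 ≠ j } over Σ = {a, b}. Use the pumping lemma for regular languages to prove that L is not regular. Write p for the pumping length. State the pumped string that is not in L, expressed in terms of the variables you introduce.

a^{p+p!} b^{p+p!+2}

Assume L is regular. Let p be the pumping length given by the pumping lemma.
Choose w = a^p b^{p+p!+2}. Since p ≠ (p+p!+2)-2 = p+p!, w ∈ L; and |w| ≥ p.
By the pumping lemma, w = xyz with |xy| ≤ p and |y| ≥ 1.
The first p characters of w are a's, so xy (and hence y) consists only of a's. Write y = a^k, 1 ≤ k ≤ p.
Since 1 ≤ k ≤ p, k divides p!; set t = 1 + p!/k. Then xy^t z has p + (p!/k)·k = p + p! copies of a. Now the a-count is p+p! and (b-count)-2 = (p+p!+2)-2 = p+p!, so i+2 ≠ j fails. So xy^t z = a^{p+p!} b^{p+p!+2} ∉ L.
This is a contradiction; hence L is not regular.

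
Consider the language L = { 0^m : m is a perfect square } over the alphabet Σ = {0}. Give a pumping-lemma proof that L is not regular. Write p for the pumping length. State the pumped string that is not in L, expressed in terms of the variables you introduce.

0^{p²+k}

Assume L is regular. Let p be the pumping length given by the pumping lemma.
Take w = 0^{p²} ∈ L with |w| = p² ≥ p.
By the pumping lemma, w = xyz with |xy| ≤ p and |y| ≥ 1.
Then y = 0^k for some k with 1 ≤ k ≤ p.
Pump with i = 2: xy^2z = 0^{p²+k}. Since 1 ≤ k ≤ p, p² < p²+k ≤ p²+p < (p+1)², so p²+k lies strictly between consecutive squares and is not a perfect square. So xy^2z ∉ L.
This is a contradiction; hence L is not regular.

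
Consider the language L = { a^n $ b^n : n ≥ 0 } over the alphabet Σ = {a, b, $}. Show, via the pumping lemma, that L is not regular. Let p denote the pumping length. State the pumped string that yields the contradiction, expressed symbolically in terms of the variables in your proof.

Toward a contradiction, assume L is regular with pumping length p.
Take w = a^p $ b^p ∈ L with |w| = 2p+1 ≥ p.
By the pumping lemma, w = xyz with |xy| ≤ p and |y| > 0.
The first p characters of w are a's, so xy (and hence y) consists only of a's. Write y = a^k, 1 ≤ k ≤ p.
Pump with i = 2: xy^2z = a^{p+k} $ b^p, which would require p+k = p. But k ≥ 1, so xy^2z ∉ L.
This contradicts the pumping lemma, so L is not regular.

a^{p+k} $ b^p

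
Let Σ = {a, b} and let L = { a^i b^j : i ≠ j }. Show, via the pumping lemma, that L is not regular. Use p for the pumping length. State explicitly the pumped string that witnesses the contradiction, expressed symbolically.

Assume L is regular. Let p be the pumping length given by the pumping lemma.
Choose w = a^p b^{p+p!}. Since p ≠ p+p!, w ∈ L; and |w| ≥ p.
By the pumping lemma, w = xyz with |xy| ≤ p and |y| > 0.
The first p characters of w are a's, so xy (and hence y) consists only of a's. Write y = a^k, 1 ≤ k ≤ p.
Since 1 ≤ k ≤ p, k divides p!; set t = 1 + p!/k. Then xy^t z has p + (p!/k)·k = p + p! copies of a. Now the a-count equals the b-count, so i ≠ j fails. So xy^t z = a^{p+p!} b^{p+p!} ∉ L.
This contradicts the pumping lemma, so L is not regular.

a^{p+p!} b^{p+p!}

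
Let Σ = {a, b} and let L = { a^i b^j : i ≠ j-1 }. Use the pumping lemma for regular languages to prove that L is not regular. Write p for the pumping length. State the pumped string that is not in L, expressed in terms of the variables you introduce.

Suppose for contradiction that L is regular, and let p be the pumping length.
Choose w = a^p b^{p+p!+1}. Since p ≠ (p+p!+1)-1 = p+p!, w ∈ L; and |w| ≥ p.
Write w = xyz as guaranteed by the lemma, with |xy| ≤ p and y is nonempty.
Since the first p symbols of w are all a's and |xy| ≤ p, y lies entirely in the leading a-block: y = a^k for some k with 1 ≤ k ≤ p.
Since 1 ≤ k ≤ p, k divides p!; set t = 1 + p!/k. Then xy^t z has p + (p!/k)·k = p + p! copies of a. Now the a-count is p+p! and (b-count)-1 = (p+p!+1)-1 = p+p!, so i ≠ j-1 fails. So xy^t z = a^{p+p!} b^{p+p!+1} ∉ L.
This is a contradiction; hence L is not regular.

a^{p+p!} b^{p+p!+1}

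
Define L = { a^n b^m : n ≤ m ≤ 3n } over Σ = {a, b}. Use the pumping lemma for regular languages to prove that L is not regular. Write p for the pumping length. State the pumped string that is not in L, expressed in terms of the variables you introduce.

Toward a contradiction, assume L is regular with pumping length p.
Take w = a^p b^p ∈ L (since p ≤ p ≤ 3p), with |w| = 2p ≥ p.
The pumping lemma gives a decomposition w = xyz where |xy| ≤ p and |y| > 0.
Since the first p symbols of w are all a's and |xy| ≤ p, y lies entirely in the leading a-block: y = a^k for some k with 1 ≤ k ≤ p.
Pump with i = 2: xy^2z = a^{p+k} b^p. Now n = p+k > p = m, so the condition n ≤ m fails. Thus xy^2z ∉ L.
This contradicts the pumping lemma, so L is not regular.

a^{p+k} b^p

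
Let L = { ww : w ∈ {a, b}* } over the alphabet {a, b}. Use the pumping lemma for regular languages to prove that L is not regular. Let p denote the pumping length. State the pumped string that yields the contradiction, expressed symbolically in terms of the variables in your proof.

Suppose for contradiction that L is regular, and let p be the pumping length.
Take w = a^p b^p a^p b^p = uu where u = a^pb^p; then w ∈ L and |w| = 4p ≥ p.
Write w = xyz as guaranteed by the lemma, with |xy| ≤ p and y is nonempty.
The first p characters of w are a's, so xy (and hence y) consists only of a's. Write y = a^k, 1 ≤ k ≤ p.
Pump with i = 2: xy^2z = a^{p+k} b^p a^p b^p, of length 4p+k. Suppose this equals vv. The string starts with a and ends with b, so v does too; thus the boundary between the two copies of v is a b→a transition. There is exactly one such transition, at position 2p+k, so |v| = 2p+k and |vv| = 4p+2k ≠ 4p+k since k ≥ 1. So xy^2z ∉ L.
This is a contradiction; hence L is not regular.

a^{p+k} b^p a^p b^p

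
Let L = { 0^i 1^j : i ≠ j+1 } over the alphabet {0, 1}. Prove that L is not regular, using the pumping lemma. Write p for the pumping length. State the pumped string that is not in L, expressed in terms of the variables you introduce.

Suppose for contradiction that L is regular, and let p be the pumping length.
Choose w = 0^p 1^{p+p!-1}. Since p ≠ (p+p!-1)+1 = p+p!, w ∈ L; and |w| ≥ p.
The pumping lemma gives a decomposition w = xyz where |xy| ≤ p and y is nonempty.
Since the first p symbols of w are all 0's and |xy| ≤ p, y lies entirely in the leading 0-block: y = 0^k for some k with 1 ≤ k ≤ p.
Since 1 ≤ k ≤ p, k divides p!; set t = 1 + p!/k. Then xy^t z has p + (p!/k)·k = p + p! copies of 0. Now the 0-count is p+p! and (1-count)+1 = (p+p!-1)+1 = p+p!, so i ≠ j+1 fails. So xy^t z = 0^{p+p!} 1^{p+p!-1} ∉ L.
Contradiction. Therefore L is not regular.

0^{p+p!} 1^{p+p!-1}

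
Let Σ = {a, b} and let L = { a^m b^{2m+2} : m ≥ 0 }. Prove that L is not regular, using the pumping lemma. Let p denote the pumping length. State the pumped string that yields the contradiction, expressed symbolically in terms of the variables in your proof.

a^{p+k} b^{2p+2}

Suppose for contradiction that L is regular, and let p be the pumping length.
Choose w = a^p b^{2p+2}, which is in L with |w| = 3p+2 ≥ p.
Write w = xyz as guaranteed by the lemma, with |xy| ≤ p and |y| > 0.
The first p characters of w are a's, so xy (and hence y) consists only of a's. Write y = a^k, 1 ≤ k ≤ p.
Pump with i = 2: xy^2z = a^{p+k} b^{2p+2}. For this to lie in L we would need 2p+2 = 2(p+k)+2, which forces k = 0. But k ≥ 1, so xy^2z ∉ L.
Contradiction. Therefore L is not regular.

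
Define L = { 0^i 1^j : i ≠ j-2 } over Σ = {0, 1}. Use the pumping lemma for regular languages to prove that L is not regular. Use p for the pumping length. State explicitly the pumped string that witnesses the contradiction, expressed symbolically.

0^{p+p!} 1^{p+p!+2}

Toward a contradiction, assume L is regular with pumping length p.
Choose w = 0^p 1^{p+p!+2}. Since p ≠ (p+p!+2)-2 = p+p!, w ∈ L; and |w| ≥ p.
By the pumping lemma, w = xyz with |xy| ≤ p and |y| > 0.
Because |xy| ≤ p and w begins with p copies of 0, we have y = 0^k with 1 ≤ k ≤ p.
Since 1 ≤ k ≤ p, k divides p!; set t = 1 + p!/k. Then xy^t z has p + (p!/k)·k = p + p! copies of 0. Now the 0-count is p+p! and (1-count)-2 = (p+p!+2)-2 = p+p!, so i ≠ j-2 fails. So xy^t z = 0^{p+p!} 1^{p+p!+2} ∉ L.
This contradicts the pumping lemma, so L is not regular.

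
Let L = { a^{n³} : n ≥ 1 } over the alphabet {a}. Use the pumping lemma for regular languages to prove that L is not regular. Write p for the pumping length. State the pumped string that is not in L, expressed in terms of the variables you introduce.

Toward a contradiction, assume L is regular with pumping length p.
Take w = a^{p³} ∈ L with |w| = p³ ≥ p.
The pumping lemma gives a decomposition w = xyz where |xy| ≤ p and y is nonempty.
Then y = a^k for some k with 1 ≤ k ≤ p.
Pump with i = 2: xy^2z = a^{p³+k}. Since 1 ≤ k ≤ p, p³ < p³+k ≤ p³+p < p³+3p²+3p+1 = (p+1)³, so p³+k is not a perfect cube. So xy^2z ∉ L.
Contradiction. Therefore L is not regular.

a^{p³+k}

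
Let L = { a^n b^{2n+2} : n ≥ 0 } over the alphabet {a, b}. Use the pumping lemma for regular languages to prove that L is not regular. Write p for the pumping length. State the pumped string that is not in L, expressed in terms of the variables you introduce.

Suppose for contradiction that L is regular, and let p be the pumping length.
Take w = a^p b^{2p+2}. Then w ∈ L and |w| = 3p+2 ≥ p.
Write w = xyz as guaranteed by the lemma, with |xy| ≤ p and |y| ≥ 1.
Since the first p symbols of w are all a's and |xy| ≤ p, y lies entirely in the leading a-block: y = a^k for some k with 1 ≤ k ≤ p.
Pump with i = 2: xy^2z = a^{p+k} b^{2p+2}. For this to lie in L we would need 2p+2 = 2(p+k)+2, which forces k = 0. But k ≥ 1, so xy^2z ∉ L.
Contradiction. Therefore L is not regular.

a^{p+k} b^{2p+2}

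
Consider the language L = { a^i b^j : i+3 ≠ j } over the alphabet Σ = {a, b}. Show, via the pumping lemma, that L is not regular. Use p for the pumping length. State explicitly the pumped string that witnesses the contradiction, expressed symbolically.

Assume L is regular; let p be its pumping constant.
Choose w = a^p b^{p+p!+3}. Since p ≠ (p+p!+3)-3 = p+p!, w ∈ L; and |w| ≥ p.
Write w = xyz as guaranteed by the lemma, with |xy| ≤ p and |y| > 0.
The first p characters of w are a's, so xy (and hence y) consists only of a's. Write y = a^k, 1 ≤ k ≤ p.
Since 1 ≤ k ≤ p, k divides p!; set t = 1 + p!/k. Then xy^t z has p + (p!/k)·k = p + p! copies of a. Now the a-count is p+p! and (b-count)-3 = (p+p!+3)-3 = p+p!, so i+3 ≠ j fails. So xy^t z = a^{p+p!} b^{p+p!+3} ∉ L.
This is a contradiction; hence L is not regular.

a^{p+p!} b^{p+p!+3}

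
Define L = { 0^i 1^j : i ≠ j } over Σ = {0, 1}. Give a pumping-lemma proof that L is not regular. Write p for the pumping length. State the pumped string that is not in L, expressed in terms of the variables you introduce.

0^{p+p!} 1^{p+p!}

Toward a contradiction, assume L is regular with pumping length p.
Choose w = 0^p 1^{p+p!}. Since p ≠ p+p!, w ∈ L; and |w| ≥ p.
By the pumping lemma, w = xyz with |xy| ≤ p and y is nonempty.
Because |xy| ≤ p and w begins with p copies of 0, we have y = 0^k with 1 ≤ k ≤ p.
Since 1 ≤ k ≤ p, k divides p!; set t = 1 + p!/k. Then xy^t z has p + (p!/k)·k = p + p! copies of 0. Now the 0-count equals the 1-count, so i ≠ j fails. So xy^t z = 0^{p+p!} 1^{p+p!} ∉ L.
Contradiction. Therefore L is not regular.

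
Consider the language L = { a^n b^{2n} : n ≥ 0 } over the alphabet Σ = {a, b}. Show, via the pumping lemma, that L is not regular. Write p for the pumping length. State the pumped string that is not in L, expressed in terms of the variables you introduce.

Toward a contradiction, assume L is regular with pumping length p.
Take w = a^p b^{2p}. Then w ∈ L and |w| = 3p ≥ p.
The pumping lemma gives a decomposition w = xyz where |xy| ≤ p and y is nonempty.
Since the first p symbols of w are all a's and |xy| ≤ p, y lies entirely in the leading a-block: y = a^k for some k with 1 ≤ k ≤ p.
Pump with i = 2: xy^2z = a^{p+k} b^{2p}. For this to lie in L we would need 2p = 2(p+k), which forces k = 0. But k ≥ 1, so xy^2z ∉ L.
This is a contradiction; hence L is not regular.

a^{p+k} b^{2p}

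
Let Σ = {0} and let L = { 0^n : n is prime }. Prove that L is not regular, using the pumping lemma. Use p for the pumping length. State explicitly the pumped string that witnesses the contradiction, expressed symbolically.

Suppose for contradiction that L is regular, and let p be the pumping length.
Let q be a prime with q ≥ p+2 (infinitely many primes exist), and take w = 0^q ∈ L with |w| = q ≥ p.
Write w = xyz as guaranteed by the lemma, with |xy| ≤ p and |y| ≥ 1.
Then y = 0^k for some k with 1 ≤ k ≤ p.
Since 1 ≤ k ≤ p, |xz| = q-k. Pump with i = q+1: |xy^{q+1}z| = (q-k)+(q+1)k = q+qk = q(1+k), which is composite (both factors ≥ 2). So xy^{q+1}z = 0^{q(1+k)} ∉ L.
This contradicts the pumping lemma, so L is not regular.

0^{q(1+k)}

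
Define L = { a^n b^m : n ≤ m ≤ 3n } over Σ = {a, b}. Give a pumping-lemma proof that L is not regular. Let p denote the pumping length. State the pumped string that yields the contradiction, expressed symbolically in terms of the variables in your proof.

a^{p+k} b^p

Toward a contradiction, assume L is regular with pumping length p.
Take w = a^p b^p ∈ L (since p ≤ p ≤ 3p), with |w| = 2p ≥ p.
The pumping lemma gives a decomposition w = xyz where |xy| ≤ p and |y| ≥ 1.
The first p characters of w are a's, so xy (and hence y) consists only of a's. Write y = a^k, 1 ≤ k ≤ p.
Pump with i = 2: xy^2z = a^{p+k} b^p. Now n = p+k > p = m, so the condition n ≤ m fails. Thus xy^2z ∉ L.
Contradiction. Therefore L is not regular.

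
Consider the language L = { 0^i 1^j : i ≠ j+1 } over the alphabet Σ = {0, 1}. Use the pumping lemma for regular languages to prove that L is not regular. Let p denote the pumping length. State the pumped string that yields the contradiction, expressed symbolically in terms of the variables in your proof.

0^{p+p!} 1^{p+p!-1}

Assume L is regular. Let p be the pumping length given by the pumping lemma.
Choose w = 0^p 1^{p+p!-1}. Since p ≠ (p+p!-1)+1 = p+p!, w ∈ L; and |w| ≥ p.
The pumping lemma gives a decomposition w = xyz where |xy| ≤ p and y is nonempty.
Because |xy| ≤ p and w begins with p copies of 0, we have y = 0^k with 1 ≤ k ≤ p.
Since 1 ≤ k ≤ p, k divides p!; set t = 1 + p!/k. Then xy^t z has p + (p!/k)·k = p + p! copies of 0. Now the 0-count is p+p! and (1-count)+1 = (p+p!-1)+1 = p+p!, so i ≠ j+1 fails. So xy^t z = 0^{p+p!} 1^{p+p!-1} ∉ L.
This is a contradiction; hence L is not regular.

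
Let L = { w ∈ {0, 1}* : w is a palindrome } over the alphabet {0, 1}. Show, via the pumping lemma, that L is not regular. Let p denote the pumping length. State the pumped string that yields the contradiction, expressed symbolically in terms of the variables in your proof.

Assume L is regular. Let p be the pumping length given by the pumping lemma.
Take w = 0^p 1 0^p, a palindrome of length 2p+1 ≥ p.
By the pumping lemma, w = xyz with |xy| ≤ p and |y| ≥ 1.
Because |xy| ≤ p and w begins with p copies of 0, we have y = 0^k with 1 ≤ k ≤ p.
Pump with i = 2: xy^2z = 0^{p+k} 1 0^p. Its reverse is 0^p 1 0^{p+k}, which differs from xy^2z since k ≥ 1. So xy^2z is not a palindrome and xy^2z ∉ L.
Contradiction. Therefore L is not regular.

0^{p+k} 1 0^p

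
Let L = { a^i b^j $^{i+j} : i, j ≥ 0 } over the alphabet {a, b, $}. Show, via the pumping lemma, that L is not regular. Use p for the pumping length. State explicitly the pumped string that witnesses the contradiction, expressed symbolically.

a^{p+k} b^p $^{2p}

Toward a contradiction, assume L is regular with pumping length p.
Take w = a^p b^p $^{2p} ∈ L (with i=j=p, i+j=2p), |w| = 4p ≥ p.
By the pumping lemma, w = xyz with |xy| ≤ p and |y| ≥ 1.
Since the first p symbols of w are all a's and |xy| ≤ p, y lies entirely in the leading a-block: y = a^k for some k with 1 ≤ k ≤ p.
Consider xy^2z = a^{p+k} b^p $^{2p}. Now the a- and b-counts sum to 2p+k, but the $-count is 2p ≠ 2p+k. So xy^2z ∉ L.
This is a contradiction; hence L is not regular.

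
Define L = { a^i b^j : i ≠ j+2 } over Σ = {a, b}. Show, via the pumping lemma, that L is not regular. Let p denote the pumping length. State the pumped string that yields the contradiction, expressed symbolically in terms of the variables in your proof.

a^{p+p!} b^{p+p!-2}

Assume L is regular; let p be its pumping constant.
Choose w = a^p b^{p+p!-2}. Since p ≠ (p+p!-2)+2 = p+p!, w ∈ L; and |w| ≥ p.
Write w = xyz as guaranteed by the lemma, with |xy| ≤ p and y is nonempty.
The first p characters of w are a's, so xy (and hence y) consists only of a's. Write y = a^k, 1 ≤ k ≤ p.
Since 1 ≤ k ≤ p, k divides p!; set t = 1 + p!/k. Then xy^t z has p + (p!/k)·k = p + p! copies of a. Now the a-count is p+p! and (b-count)+2 = (p+p!-2)+2 = p+p!, so i ≠ j+2 fails. So xy^t z = a^{p+p!} b^{p+p!-2} ∉ L.
This is a contradiction; hence L is not regular.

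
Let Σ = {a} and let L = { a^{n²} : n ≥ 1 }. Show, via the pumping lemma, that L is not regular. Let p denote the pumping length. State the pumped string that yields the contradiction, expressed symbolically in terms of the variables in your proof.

Toward a contradiction, assume L is regular with pumping length p.
Take w = a^{p²} ∈ L with |w| = p² ≥ p.
Write w = xyz as guaranteed by the lemma, with |xy| ≤ p and |y| > 0.
Then y = a^k for some k with 1 ≤ k ≤ p.
Pump with i = 2: xy^2z = a^{p²+k}. Since 1 ≤ k ≤ p, p² < p²+k ≤ p²+p < (p+1)², so p²+k lies strictly between consecutive squares and is not a perfect square. So xy^2z ∉ L.
Contradiction. Therefore L is not regular.

a^{p²+k}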